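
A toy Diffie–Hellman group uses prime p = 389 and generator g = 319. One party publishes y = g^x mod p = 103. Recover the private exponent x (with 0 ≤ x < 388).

Baby-step giant-step with m = ceil(sqrt(388)) = 20.
Baby table (319^j mod 389 for j=0..19):
  0:1  1:319  2:232  3:98  4:142  5:174  6:268  7:301
  8:325  9:201  10:323  11:341  12:248  13:145  14:353  15:186
  16:206  17:362  18:334  19:349
Giant step factor: 319^(-20) ≡ 96 (mod 389).
Scan 103·96^i mod 389 for i = 0, 1, …:
  i=0: 103   i=1: 163   i=2: 88   i=3: 279
  i=4: 332   i=5: 363   i=6: 227   i=7: 8
  i=8: 379   i=9: 207   i=10: 33   i=11: 56
  i=12: 319
Match at i=12, j=1: x = 12·20 + 1 = 241.

241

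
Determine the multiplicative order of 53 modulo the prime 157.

The order of 53 must divide p − 1 = 156 = 2^2 · 3 · 13.
Divisors: 1, 2, 3, 4, 6, 12, 13, 26, 39, 52, 78, 156.
Check each in increasing order: 53^1 ≡ 53;  53^2 ≡ 140;  53^3 ≡ 41;  53^4 ≡ 132;  53^6 ≡ 111;  53^12 ≡ 75;  53^13 ≡ 50;  53^26 ≡ 145;  53^39 ≡ 28;  53^52 ≡ 144;  53^78 ≡ 156;  53^156 ≡ 1.
Smallest exponent giving 1 is 156.

156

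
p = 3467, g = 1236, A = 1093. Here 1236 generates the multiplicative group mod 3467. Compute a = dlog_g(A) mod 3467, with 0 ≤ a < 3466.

1748

Baby-step giant-step with m = ceil(sqrt(3466)) = 59.
Baby table (1236^j mod 3467 for j=0..58):
  0:1  1:1236  2:2216  3:46  4:1384  5:1393  6:2116  7:1258
  8:1672  9:260  10:2396  11:638  12:1559  13:2739  14:1612  15:2374
  16:1182  17:1345  18:1727  19:2367  20:2931  21:3168  22:1405  23:3080
  24:114  25:2224  26:3000  27:1777  28:1761  29:2787  30:2001  31:1265
  32:3390  33:1904  34:2718  35:3392  36:909  37:216  38:17  39:210
  40:3002  41:782  42:2726  43:2879  44:1302  45:584  46:688  47:953
  48:2595  49:445  50:2234  51:1492  52:3135  53:2221  54:2759  55:2063
  56:1623  57:2102  58:1289
Giant step factor: 1236^(-59) ≡ 2272 (mod 3467).
Scan 1093·2272^i mod 3467 for i = 0, 1, …:
  i=0: 1093   i=1: 924   i=2: 1793   i=3: 3438
  i=4: 3452   i=5: 590   i=6: 2218   i=7: 1745
  i=8: 1859   i=9: 842     …   i=28: 1111
  i=29: 216
Match at i=29, j=37: a = 29·59 + 37 = 1748.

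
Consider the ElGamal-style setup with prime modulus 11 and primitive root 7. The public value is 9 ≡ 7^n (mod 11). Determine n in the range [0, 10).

Successive powers of 7 modulo 11:
  7^0=1  7^1=7  7^2=5  7^3=2  7^4=3  7^5=10
  7^6=4  7^7=6  7^8=9
So 7^8 ≡ 9 (mod 11), giving n = 8.

8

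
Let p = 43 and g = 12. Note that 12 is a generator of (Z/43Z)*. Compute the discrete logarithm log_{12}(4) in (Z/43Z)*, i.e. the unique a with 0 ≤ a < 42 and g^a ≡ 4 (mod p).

30

Successive powers of 12 modulo 43:
  12^0=1  12^1=12  12^2=15  12^3=8  12^4=10  12^5=34
  12^6=21  12^7=37  12^8=14  12^9=39  12^10=38  12^11=26
  12^12=11  12^13=3  12^14=36  12^15=2  12^16=24  12^17=30
  12^18=16  12^19=20  12^20=25  12^21=42  12^22=31  12^23=28
  12^24=35  12^25=33  12^26=9  12^27=22  12^28=6  12^29=29
  12^30=4
So 12^30 ≡ 4 (mod 43), giving a = 30.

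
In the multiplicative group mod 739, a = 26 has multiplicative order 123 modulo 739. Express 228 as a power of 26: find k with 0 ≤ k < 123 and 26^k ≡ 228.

28

Successive powers of 26 modulo 739:
  26^0=1  26^1=26  26^2=676  26^3=579  26^4=274  26^5=473
  26^6=474  26^7=500  26^8=437  26^9=277  26^10=551  26^11=285
  26^12=20  26^13=520  26^14=218  26^15=495  26^16=307  26^17=592
  26^18=612  26^19=393  26^20=611  26^21=367  26^22=674  26^23=527
  26^24=400  26^25=54  26^26=665  26^27=293  26^28=228
So 26^28 ≡ 228 (mod 739), giving k = 28.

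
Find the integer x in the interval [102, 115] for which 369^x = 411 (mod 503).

113

Compute 369^102 mod 503 = 370, then multiply by 369 repeatedly:
  369^102=370  369^103=217  369^104=96  369^105=214  369^106=498
  369^107=167  369^108=257  369^109=269  369^110=170  369^111=358
  369^112=316  369^113=411
Found 411 at exponent 113.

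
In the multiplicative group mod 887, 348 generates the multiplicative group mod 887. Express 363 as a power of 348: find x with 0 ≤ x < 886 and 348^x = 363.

40

Baby-step giant-step with m = ceil(sqrt(886)) = 30.
Baby table (348^j mod 887 for j=0..29):
  0:1  1:348  2:472  3:161  4:147  5:597  6:198  7:605
  8:321  9:833  10:722  11:235  12:176  13:45  14:581  15:839
  16:149  17:406  18:255  19:40  20:615  21:253  22:231  23:558
  24:818  25:824  26:251  27:422  28:501  29:496
Giant step factor: 348^(-30) ≡ 564 (mod 887).
Scan 363·564^i mod 887 for i = 0, 1, …:
  i=0: 363   i=1: 722
Match at i=1, j=10: x = 1·30 + 10 = 40.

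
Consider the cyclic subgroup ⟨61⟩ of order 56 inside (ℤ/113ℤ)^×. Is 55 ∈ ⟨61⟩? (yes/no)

no

55 ∈ ⟨61⟩ iff 55^56 ≡ 1 (mod 113), since |⟨61⟩| = 56.
55^56 mod 113 = 112.
Since 112 ≠ 1, 55 does not lie in the subgroup.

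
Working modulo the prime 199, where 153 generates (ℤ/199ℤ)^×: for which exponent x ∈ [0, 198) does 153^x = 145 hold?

Successive powers of 153 modulo 199:
  153^0=1  153^1=153  153^2=126  153^3=174  153^4=155  153^5=34
  153^6=28  153^7=105  153^8=145
So 153^8 ≡ 145 (mod 199), giving x = 8.

8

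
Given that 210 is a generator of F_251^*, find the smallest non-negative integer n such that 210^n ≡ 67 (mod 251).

26

Successive powers of 210 modulo 251:
  210^0=1  210^1=210  210^2=175  210^3=104  210^4=3  210^5=128
  210^6=23  210^7=61  210^8=9  210^9=133  210^10=69  210^11=183
  210^12=27  210^13=148  210^14=207  210^15=47  210^16=81  210^17=193
  210^18=119  210^19=141  210^20=243  210^21=77  210^22=106  210^23=172
  210^24=227  210^25=231  210^26=67
So 210^26 ≡ 67 (mod 251), giving n = 26.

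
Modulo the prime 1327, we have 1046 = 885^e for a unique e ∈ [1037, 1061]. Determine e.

Compute 885^1037 mod 1327 = 1046, then multiply by 885 repeatedly:
  885^1037=1046
Found 1046 at exponent 1037.

1037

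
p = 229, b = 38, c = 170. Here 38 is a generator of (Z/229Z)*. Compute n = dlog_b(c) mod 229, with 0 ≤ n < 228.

163

Baby-step giant-step with m = ceil(sqrt(228)) = 16.
Baby table (38^j mod 229 for j=0..15):
  0:1  1:38  2:70  3:141  4:91  5:23  6:187  7:7
  8:37  9:32  10:71  11:179  12:161  13:164  14:49  15:30
Giant step factor: 38^(-16) ≡ 183 (mod 229).
Scan 170·183^i mod 229 for i = 0, 1, …:
  i=0: 170   i=1: 195   i=2: 190   i=3: 191
  i=4: 145   i=5: 200   i=6: 189   i=7: 8
  i=8: 90   i=9: 211   i=10: 141
Match at i=10, j=3: n = 10·16 + 3 = 163.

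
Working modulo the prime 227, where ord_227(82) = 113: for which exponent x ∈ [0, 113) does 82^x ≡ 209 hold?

Baby-step giant-step with m = ceil(sqrt(113)) = 11.
Baby table (82^j mod 227 for j=0..10):
  0:1  1:82  2:141  3:212  4:132  5:155  6:225  7:63
  8:172  9:30  10:190
Giant step factor: 82^(-11) ≡ 134 (mod 227).
Scan 209·134^i mod 227 for i = 0, 1, …:
  i=0: 209   i=1: 85   i=2: 40   i=3: 139
  i=4: 12   i=5: 19   i=6: 49   i=7: 210
  i=8: 219   i=9: 63
Match at i=9, j=7: x = 9·11 + 7 = 106.

106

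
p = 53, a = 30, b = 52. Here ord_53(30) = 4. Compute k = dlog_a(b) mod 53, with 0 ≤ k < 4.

Successive powers of 30 modulo 53:
  30^0=1  30^1=30  30^2=52
So 30^2 ≡ 52 (mod 53), giving k = 2.

2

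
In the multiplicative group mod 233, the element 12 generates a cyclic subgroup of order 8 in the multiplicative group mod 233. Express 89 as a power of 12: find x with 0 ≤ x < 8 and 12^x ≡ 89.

Successive powers of 12 modulo 233:
  12^0=1  12^1=12  12^2=144  12^3=97  12^4=232  12^5=221
  12^6=89
So 12^6 ≡ 89 (mod 233), giving x = 6.

6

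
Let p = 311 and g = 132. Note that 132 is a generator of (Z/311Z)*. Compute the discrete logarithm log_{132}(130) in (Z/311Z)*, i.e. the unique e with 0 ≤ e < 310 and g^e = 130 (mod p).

Baby-step giant-step with m = ceil(sqrt(310)) = 18.
Baby table (132^j mod 311 for j=0..17):
  0:1  1:132  2:8  3:123  4:64  5:51  6:201  7:97
  8:53  9:154  10:113  11:299  12:282  13:215  14:79  15:165
  16:10  17:76
Giant step factor: 132^(-18) ≡ 35 (mod 311).
Scan 130·35^i mod 311 for i = 0, 1, …:
  i=0: 130   i=1: 196   i=2: 18   i=3: 8
Match at i=3, j=2: e = 3·18 + 2 = 56.

56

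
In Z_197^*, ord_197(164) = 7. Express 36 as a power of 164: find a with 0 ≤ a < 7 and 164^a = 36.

5

Successive powers of 164 modulo 197:
  164^0=1  164^1=164  164^2=104  164^3=114  164^4=178  164^5=36
So 164^5 ≡ 36 (mod 197), giving a = 5.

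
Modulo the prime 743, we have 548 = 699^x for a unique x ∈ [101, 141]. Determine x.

Compute 699^101 mod 743 = 201, then multiply by 699 repeatedly:
  699^101=201  699^102=72  699^103=547  699^104=451  699^105=217
  699^106=111  699^107=317  699^108=169  699^109=737  699^110=264
  699^111=272  699^112=663  699^113=548
Found 548 at exponent 113.

113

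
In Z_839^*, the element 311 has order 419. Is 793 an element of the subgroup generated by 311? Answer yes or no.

793 ∈ ⟨311⟩ iff 793^419 ≡ 1 (mod 839), since |⟨311⟩| = 419.
793^419 mod 839 = 838.
Since 838 ≠ 1, 793 does not lie in the subgroup.

no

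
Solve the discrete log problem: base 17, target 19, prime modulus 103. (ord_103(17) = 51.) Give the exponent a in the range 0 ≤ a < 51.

Successive powers of 17 modulo 103:
  17^0=1  17^1=17  17^2=83  17^3=72  17^4=91  17^5=2
  17^6=34  17^7=63  17^8=41  17^9=79  17^10=4  17^11=68
  17^12=23  17^13=82  17^14=55  17^15=8  17^16=33  17^17=46
  17^18=61  17^19=7  17^20=16  17^21=66  17^22=92  17^23=19
So 17^23 ≡ 19 (mod 103), giving a = 23.

23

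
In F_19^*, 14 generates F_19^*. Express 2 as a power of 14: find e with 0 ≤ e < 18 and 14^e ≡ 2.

13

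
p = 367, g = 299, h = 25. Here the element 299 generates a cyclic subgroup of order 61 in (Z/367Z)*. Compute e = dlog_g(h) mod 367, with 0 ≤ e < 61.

Baby-step giant-step with m = ceil(sqrt(61)) = 8.
Baby table (299^j mod 367 for j=0..7):
  0:1  1:299  2:220  3:87  4:323  5:56  6:229  7:209
Giant step factor: 299^(-8) ≡ 258 (mod 367).
Scan 25·258^i mod 367 for i = 0, 1, …:
  i=0: 25   i=1: 211   i=2: 122   i=3: 281
  i=4: 199   i=5: 329   i=6: 105   i=7: 299
Match at i=7, j=1: e = 7·8 + 1 = 57.

57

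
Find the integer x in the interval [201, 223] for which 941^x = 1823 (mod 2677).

201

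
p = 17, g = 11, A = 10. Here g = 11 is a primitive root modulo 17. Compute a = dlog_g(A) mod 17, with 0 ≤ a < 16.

Successive powers of 11 modulo 17:
  11^0=1  11^1=11  11^2=2  11^3=5  11^4=4  11^5=10
So 11^5 ≡ 10 (mod 17), giving a = 5.

5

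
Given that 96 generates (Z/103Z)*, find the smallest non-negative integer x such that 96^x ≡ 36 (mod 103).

16

Baby-step giant-step with m = ceil(sqrt(102)) = 11.
Baby table (96^j mod 103 for j=0..10):
  0:1  1:96  2:49  3:69  4:32  5:85  6:23  7:45
  8:97  9:42  10:15
Giant step factor: 96^(-11) ≡ 51 (mod 103).
Scan 36·51^i mod 103 for i = 0, 1, …:
  i=0: 36   i=1: 85
Match at i=1, j=5: x = 1·11 + 5 = 16.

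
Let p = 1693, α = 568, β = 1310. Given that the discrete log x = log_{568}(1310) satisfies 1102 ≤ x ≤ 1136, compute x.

Compute 568^1102 mod 1693 = 1273, then multiply by 568 repeatedly:
  568^1102=1273  568^1103=153  568^1104=561  568^1105=364  568^1106=206
  568^1107=191  568^1108=136  568^1109=1063  568^1110=1076  568^1111=1688
  568^1112=546  568^1113=309  568^1114=1133  568^1115=204  568^1116=748
  568^1117=1614  568^1118=839  568^1119=819  568^1120=1310
Found 1310 at exponent 1120.

1120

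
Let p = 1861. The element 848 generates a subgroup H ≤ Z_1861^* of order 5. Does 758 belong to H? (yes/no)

yes

⟨848⟩ has order 5; its elements mod 1861 are {1, 739, 758, 848, 1376}.
758 is in this set.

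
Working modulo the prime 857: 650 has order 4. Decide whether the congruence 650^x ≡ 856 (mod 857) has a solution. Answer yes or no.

yes

856 ∈ ⟨650⟩ iff 856^4 ≡ 1 (mod 857), since |⟨650⟩| = 4.
856^4 mod 857 = 1.
Since 1 = 1, 856 lies in the subgroup.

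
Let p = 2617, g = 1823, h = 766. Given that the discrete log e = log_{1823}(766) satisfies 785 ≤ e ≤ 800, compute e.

791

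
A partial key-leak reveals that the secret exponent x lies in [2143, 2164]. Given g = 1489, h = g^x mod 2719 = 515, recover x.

Compute 1489^2143 mod 2719 = 515, then multiply by 1489 repeatedly:
  1489^2143=515
Found 515 at exponent 2143.

2143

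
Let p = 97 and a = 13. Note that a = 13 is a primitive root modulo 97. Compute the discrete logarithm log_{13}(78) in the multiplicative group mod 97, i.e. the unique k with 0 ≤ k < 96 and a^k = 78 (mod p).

9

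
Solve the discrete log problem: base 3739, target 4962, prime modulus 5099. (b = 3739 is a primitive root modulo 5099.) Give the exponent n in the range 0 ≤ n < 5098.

3113

Baby-step giant-step with m = ceil(sqrt(5098)) = 72.
Baby table (3739^j mod 5099 for j=0..71):
  0:1  1:3739  2:3762  3:3076  4:2919  5:2281  6:3131  7:4604
  8:132  9:4044  10:1981  11:3211  12:2883  13:251  14:273  15:947
  16:2127  17:3512  18:1443  19:635  20:3230  21:2538  22:343  23:2628
  24:319  25:4674  26:1813  27:2236  28:3143  29:3581  30:4484  31:164
  32:1316  33:5088  34:4762  35:4509  36:1857  37:3584  38:404  39:1252
  40:346  41:3647  42:1407  43:3704  44:372  45:3980  46:2338  47:2096
  48:4880  49:2098  50:2160  51:4523  52:3213  53:163  54:2676  55:1326
  56:1686  57:1590  58:4675  59:453  60:899  61:1120  62:1401  63:1666
  64:3295  65:821  66:121  67:3707  68:1391  69:5068  70:1368  71:655
Giant step factor: 3739^(-72) ≡ 2929 (mod 5099).
Scan 4962·2929^i mod 5099 for i = 0, 1, …:
  i=0: 4962   i=1: 1548   i=2: 1081   i=3: 4869
  i=4: 4497   i=5: 996   i=6: 656   i=7: 4200
  i=8: 3012   i=9: 878     …   i=42: 1850
  i=43: 3512
Match at i=43, j=17: n = 43·72 + 17 = 3113.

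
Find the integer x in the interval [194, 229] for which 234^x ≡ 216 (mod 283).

Compute 234^194 mod 283 = 94, then multiply by 234 repeatedly:
  234^194=94  234^195=205  234^196=143  234^197=68  234^198=64
  234^199=260  234^200=278  234^201=245  234^202=164  234^203=171
  234^204=111  234^205=221  234^206=208  234^207=279  234^208=196
  234^209=18  234^210=250  234^211=202  234^212=7  234^213=223
  234^214=110  234^215=270  234^216=71  234^217=200  234^218=105
  234^219=232  234^220=235  234^221=88  234^222=216
Found 216 at exponent 222.

222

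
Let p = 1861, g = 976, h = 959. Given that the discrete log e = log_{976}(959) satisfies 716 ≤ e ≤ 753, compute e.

726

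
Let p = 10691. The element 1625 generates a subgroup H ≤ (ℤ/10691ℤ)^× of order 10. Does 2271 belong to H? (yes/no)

no

2271 ∈ ⟨1625⟩ iff 2271^10 ≡ 1 (mod 10691), since |⟨1625⟩| = 10.
2271^10 mod 10691 = 104.
Since 104 ≠ 1, 2271 does not lie in the subgroup.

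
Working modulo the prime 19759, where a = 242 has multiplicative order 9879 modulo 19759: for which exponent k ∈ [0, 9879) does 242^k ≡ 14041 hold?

Baby-step giant-step with m = ceil(sqrt(9879)) = 100.
Baby table (242^j mod 19759 for j=0..99):
  0:1  1:242  2:19046  3:5285  4:14394  5:5764  6:11758  7:140
  8:14121  9:18734  10:8817  11:19501  12:16600  13:6123  14:19600  15:1040
  16:14572  17:9322  18:3398  19:12197  20:7583  21:17258  22:7287  23:4903
  24:986  25:1504  26:8306  27:14393  28:5522  29:12471  30:14614  31:19486
  32:12970  33:16818  34:19361  35:2479  36:7148  37:10783  38:1298  39:17731
  40:3199  41:3557  42:11157  43:12770  44:7936  45:3889  46:12465  47:13162
  48:4005  49:1019  50:9490  51:4536  52:10967  53:6308  54:5093  55:7448
  56:4347  57:4747  58:2752  59:13937  60:13724  61:1696  62:15252  63:15810
  64:12533  65:9859  66:14798  67:4737  68:332  69:1308  70:392  71:15828
  72:16889  73:16784  74:11133  75:6962  76:5289  77:15362  78:2912  79:13139
  80:18198  81:17418  82:6489  83:9377  84:16708  85:12500  86:1873  87:18568
  88:8163  89:19305  90:8686  91:7558  92:11208  93:5353  94:11091  95:16557
  96:15476  97:10741  98:10893  99:8159
Giant step factor: 242^(-100) ≡ 6100 (mod 19759).
Scan 14041·6100^i mod 19759 for i = 0, 1, …:
  i=0: 14041   i=1: 14594   i=2: 9105   i=3: 17710
  i=4: 8547   i=5: 12458   i=6: 686   i=7: 15451
  i=8: 670   i=9: 16646     …   i=21: 6734
  i=22: 18198
Match at i=22, j=80: k = 22·100 + 80 = 2280.

2280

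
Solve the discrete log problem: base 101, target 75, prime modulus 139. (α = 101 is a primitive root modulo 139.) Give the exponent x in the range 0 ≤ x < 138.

Baby-step giant-step with m = ceil(sqrt(138)) = 12.
Baby table (101^j mod 139 for j=0..11):
  0:1  1:101  2:54  3:33  4:136  5:114  6:116  7:40
  8:9  9:75  10:69  11:19
Giant step factor: 101^(-12) ≡ 36 (mod 139).
Scan 75·36^i mod 139 for i = 0, 1, …:
  i=0: 75
Match at i=0, j=9: x = 0·12 + 9 = 9.

9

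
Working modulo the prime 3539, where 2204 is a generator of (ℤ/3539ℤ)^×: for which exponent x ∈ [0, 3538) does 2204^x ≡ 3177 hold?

292

Baby-step giant-step with m = ceil(sqrt(3538)) = 60.
Baby table (2204^j mod 3539 for j=0..59):
  0:1  1:2204  2:2108  3:2864  4:2219  5:3317  6:2633  7:2711
  8:1212  9:2842  10:3277  11:2948  12:3327  13:3439  14:2557  15:1540
  16:259  17:1057  18:966  19:2125  20:1403  21:2665  22:2459  23:1427
  24:2476  25:3505  26:2922  27:2647  28:1716  29:2412  30:470  31:2492
  32:3379  33:1260  34:2464  35:1830  36:2399  37:130  38:3400  39:1537
  40:725  41:1811  42:2991  43:2546  44:2069  45:1844  46:1404  47:1330
  48:1028  49:752  50:1156  51:3283  52:2016  53:1819  54:2928  55:1715
  56:208  57:1901  58:3167  59:1160
Giant step factor: 2204^(-60) ≡ 1034 (mod 3539).
Scan 3177·1034^i mod 3539 for i = 0, 1, …:
  i=0: 3177   i=1: 826   i=2: 1185   i=3: 796
  i=4: 2016
Match at i=4, j=52: x = 4·60 + 52 = 292.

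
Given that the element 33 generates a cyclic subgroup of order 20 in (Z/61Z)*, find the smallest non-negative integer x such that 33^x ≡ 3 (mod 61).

Successive powers of 33 modulo 61:
  33^0=1  33^1=33  33^2=52  33^3=8  33^4=20  33^5=50
  33^6=3
So 33^6 ≡ 3 (mod 61), giving x = 6.

6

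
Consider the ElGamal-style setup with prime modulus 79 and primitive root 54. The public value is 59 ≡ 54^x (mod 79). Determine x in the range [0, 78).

49

Baby-step giant-step with m = ceil(sqrt(78)) = 9.
Baby table (54^j mod 79 for j=0..8):
  0:1  1:54  2:72  3:17  4:49  5:39  6:52  7:43
  8:31
Giant step factor: 54^(-9) ≡ 58 (mod 79).
Scan 59·58^i mod 79 for i = 0, 1, …:
  i=0: 59   i=1: 25   i=2: 28   i=3: 44
  i=4: 24   i=5: 49
Match at i=5, j=4: x = 5·9 + 4 = 49.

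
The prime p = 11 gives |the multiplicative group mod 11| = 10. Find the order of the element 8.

The order of 8 must divide p − 1 = 10 = 2 · 5.
Divisors: 1, 2, 5, 10.
Check each in increasing order: 8^1 ≡ 8;  8^2 ≡ 9;  8^5 ≡ 10;  8^10 ≡ 1.
Smallest exponent giving 1 is 10.

10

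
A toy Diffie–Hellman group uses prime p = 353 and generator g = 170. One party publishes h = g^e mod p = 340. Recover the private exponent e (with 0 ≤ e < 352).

Baby-step giant-step with m = ceil(sqrt(352)) = 19.
Baby table (170^j mod 353 for j=0..18):
  0:1  1:170  2:307  3:299  4:351  5:13  6:92  7:108
  8:4  9:327  10:169  11:137  12:345  13:52  14:15  15:79
  16:16  17:249  18:323
Giant step factor: 170^(-19) ≡ 105 (mod 353).
Scan 340·105^i mod 353 for i = 0, 1, …:
  i=0: 340   i=1: 47   i=2: 346   i=3: 324
  i=4: 132   i=5: 93   i=6: 234   i=7: 213
  i=8: 126   i=9: 169
Match at i=9, j=10: e = 9·19 + 10 = 181.

181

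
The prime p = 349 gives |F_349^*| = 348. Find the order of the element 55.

348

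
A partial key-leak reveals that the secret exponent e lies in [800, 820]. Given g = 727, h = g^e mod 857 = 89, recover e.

Compute 727^800 mod 857 = 95, then multiply by 727 repeatedly:
  727^800=95  727^801=505  727^802=339  727^803=494  727^804=55
  727^805=563  727^806=512  727^807=286  727^808=528  727^809=777
  727^810=116  727^811=346  727^812=441  727^813=89
Found 89 at exponent 813.

813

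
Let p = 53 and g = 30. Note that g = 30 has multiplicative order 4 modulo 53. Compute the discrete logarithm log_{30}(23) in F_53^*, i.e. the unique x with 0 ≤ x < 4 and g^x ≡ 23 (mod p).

Successive powers of 30 modulo 53:
  30^0=1  30^1=30  30^2=52  30^3=23
So 30^3 ≡ 23 (mod 53), giving x = 3.

3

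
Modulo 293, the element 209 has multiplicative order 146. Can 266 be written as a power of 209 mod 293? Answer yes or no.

266 ∈ ⟨209⟩ iff 266^146 ≡ 1 (mod 293), since |⟨209⟩| = 146.
266^146 mod 293 = 292.
Since 292 ≠ 1, 266 does not lie in the subgroup.

no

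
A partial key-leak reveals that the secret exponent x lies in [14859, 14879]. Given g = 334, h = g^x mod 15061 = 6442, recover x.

14870

Compute 334^14859 mod 15061 = 11976, then multiply by 334 repeatedly:
  334^14859=11976  334^14860=8819  334^14861=8651  334^14862=12783  334^14863=7259
  334^14864=14746  334^14865=217  334^14866=12234  334^14867=4625  334^14868=8528
  334^14869=1823  334^14870=6442
Found 6442 at exponent 14870.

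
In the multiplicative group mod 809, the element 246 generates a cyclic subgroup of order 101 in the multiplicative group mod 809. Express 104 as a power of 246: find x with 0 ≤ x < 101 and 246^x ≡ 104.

70

Baby-step giant-step with m = ceil(sqrt(101)) = 11.
Baby table (246^j mod 809 for j=0..10):
  0:1  1:246  2:650  3:527  4:202  5:343  6:242  7:475
  8:354  9:521  10:344
Giant step factor: 246^(-11) ≡ 436 (mod 809).
Scan 104·436^i mod 809 for i = 0, 1, …:
  i=0: 104   i=1: 40   i=2: 451   i=3: 49
  i=4: 330   i=5: 687   i=6: 202
Match at i=6, j=4: x = 6·11 + 4 = 70.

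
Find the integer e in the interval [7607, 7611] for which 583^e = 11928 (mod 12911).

Compute 583^7607 mod 12911 = 12536, then multiply by 583 repeatedly:
  583^7607=12536  583^7608=862  583^7609=11928
Found 11928 at exponent 7609.

7609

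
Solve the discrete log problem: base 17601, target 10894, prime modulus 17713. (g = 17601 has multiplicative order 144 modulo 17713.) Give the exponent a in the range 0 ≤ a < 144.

Baby-step giant-step with m = ceil(sqrt(144)) = 12.
Baby table (17601^j mod 17713 for j=0..11):
  0:1  1:17601  2:12544  3:12112  4:7357  5:8527  6:1478  7:11594
  8:12234  9:11406  10:15577  11:8963
Giant step factor: 17601^(-12) ≡ 9945 (mod 17713).
Scan 10894·9945^i mod 17713 for i = 0, 1, …:
  i=0: 10894   i=1: 8122   i=2: 2010   i=3: 9186
  i=4: 8829   i=5: 1064   i=6: 6819   i=7: 9591
  i=8: 15703   i=9: 8527
Match at i=9, j=5: a = 9·12 + 5 = 113.

113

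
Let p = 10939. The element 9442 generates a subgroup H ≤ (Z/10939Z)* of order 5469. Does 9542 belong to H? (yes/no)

9542 ∈ ⟨9442⟩ iff 9542^5469 ≡ 1 (mod 10939), since |⟨9442⟩| = 5469.
9542^5469 mod 10939 = 10938.
Since 10938 ≠ 1, 9542 does not lie in the subgroup.

no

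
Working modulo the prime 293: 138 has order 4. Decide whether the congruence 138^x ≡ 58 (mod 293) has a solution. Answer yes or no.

no

58 ∈ ⟨138⟩ iff 58^4 ≡ 1 (mod 293), since |⟨138⟩| = 4.
58^4 mod 293 = 250.
Since 250 ≠ 1, 58 does not lie in the subgroup.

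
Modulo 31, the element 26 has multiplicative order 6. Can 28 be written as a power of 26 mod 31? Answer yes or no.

⟨26⟩ has order 6; its elements mod 31 are {1, 5, 6, 25, 26, 30}.
28 is not in this set.

no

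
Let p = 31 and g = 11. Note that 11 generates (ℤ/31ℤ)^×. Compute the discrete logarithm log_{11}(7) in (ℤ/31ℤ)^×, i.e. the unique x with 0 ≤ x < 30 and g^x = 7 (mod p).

Successive powers of 11 modulo 31:
  11^0=1  11^1=11  11^2=28  11^3=29  11^4=9  11^5=6
  11^6=4  11^7=13  11^8=19  11^9=23  11^10=5  11^11=24
  11^12=16  11^13=21  11^14=14  11^15=30  11^16=20  11^17=3
  11^18=2  11^19=22  11^20=25  11^21=27  11^22=18  11^23=12
  11^24=8  11^25=26  11^26=7
So 11^26 ≡ 7 (mod 31), giving x = 26.

26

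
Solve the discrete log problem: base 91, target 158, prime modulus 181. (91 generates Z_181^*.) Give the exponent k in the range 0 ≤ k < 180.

Baby-step giant-step with m = ceil(sqrt(180)) = 14.
Baby table (91^j mod 181 for j=0..13):
  0:1  1:91  2:136  3:68  4:34  5:17  6:99  7:140
  8:70  9:35  10:108  11:54  12:27  13:104
Giant step factor: 91^(-14) ≡ 94 (mod 181).
Scan 158·94^i mod 181 for i = 0, 1, …:
  i=0: 158   i=1: 10   i=2: 35
Match at i=2, j=9: k = 2·14 + 9 = 37.

37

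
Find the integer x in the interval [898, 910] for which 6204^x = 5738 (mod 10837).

907

Compute 6204^898 mod 10837 = 7458, then multiply by 6204 repeatedly:
  6204^898=7458  6204^899=6279  6204^900=6738  6204^901=4243  6204^902=499
  6204^903=7251  6204^904=817  6204^905=7789  6204^906=773  6204^907=5738
Found 5738 at exponent 907.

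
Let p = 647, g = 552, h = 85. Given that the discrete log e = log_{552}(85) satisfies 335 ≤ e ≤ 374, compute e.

351

Compute 552^335 mod 647 = 320, then multiply by 552 repeatedly:
  552^335=320  552^336=9  552^337=439  552^338=350  552^339=394
  552^340=96  552^341=585  552^342=67  552^343=105  552^344=377
  552^345=417  552^346=499  552^347=473  552^348=355  552^349=566
  552^350=578  552^351=85
Found 85 at exponent 351.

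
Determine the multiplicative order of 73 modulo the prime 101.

100

The order of 73 must divide p − 1 = 100 = 2^2 · 5^2.
Divisors: 1, 2, 4, 5, 10, 20, 25, 50, 100.
Check each in increasing order: 73^1 ≡ 73;  73^2 ≡ 77;  73^4 ≡ 71;  73^5 ≡ 32;  73^10 ≡ 14;  73^20 ≡ 95;  73^25 ≡ 10;  73^50 ≡ 100;  73^100 ≡ 1.
Smallest exponent giving 1 is 100.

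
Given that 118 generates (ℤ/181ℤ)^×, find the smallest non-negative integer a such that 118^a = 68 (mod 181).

Baby-step giant-step with m = ceil(sqrt(180)) = 14.
Baby table (118^j mod 181 for j=0..13):
  0:1  1:118  2:168  3:95  4:169  5:32  6:156  7:127
  8:144  9:159  10:119  11:105  12:82  13:83
Giant step factor: 118^(-14) ≡ 172 (mod 181).
Scan 68·172^i mod 181 for i = 0, 1, …:
  i=0: 68   i=1: 112   i=2: 78   i=3: 22
  i=4: 164   i=5: 153   i=6: 71   i=7: 85
  i=8: 140   i=9: 7   i=10: 118
Match at i=10, j=1: a = 10·14 + 1 = 141.

141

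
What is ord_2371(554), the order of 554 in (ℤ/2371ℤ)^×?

The order of 554 must divide p − 1 = 2370 = 2 · 3 · 5 · 79.
Divisors: 1, 2, 3, 5, 6, 10, 15, 30, 79, 158, 237, 395, 474, 790, 1185, 2370.
Check each in increasing order: 554^1 ≡ 554;  554^2 ≡ 1057;  554^3 ≡ 2312;  554^5 ≡ 1654;  554^6 ≡ 1110;  554^10 ≡ 1953;  554^15 ≡ 960;  554^30 ≡ 1652;  554^79 ≡ 2099;  554^158 ≡ 483;  554^237 ≡ 1400;  554^395 ≡ 465;  554^474 ≡ 1554;  554^790 ≡ 464;  554^1185 ≡ 2370;  554^2370 ≡ 1.
Smallest exponent giving 1 is 2370.

2370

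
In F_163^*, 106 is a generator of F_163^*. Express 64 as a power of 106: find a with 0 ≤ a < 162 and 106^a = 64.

114

Baby-step giant-step with m = ceil(sqrt(162)) = 13.
Baby table (106^j mod 163 for j=0..12):
  0:1  1:106  2:152  3:138  4:121  5:112  6:136  7:72
  8:134  9:23  10:156  11:73  12:77
Giant step factor: 106^(-13) ≡ 68 (mod 163).
Scan 64·68^i mod 163 for i = 0, 1, …:
  i=0: 64   i=1: 114   i=2: 91   i=3: 157
  i=4: 81   i=5: 129   i=6: 133   i=7: 79
  i=8: 156
Match at i=8, j=10: a = 8·13 + 10 = 114.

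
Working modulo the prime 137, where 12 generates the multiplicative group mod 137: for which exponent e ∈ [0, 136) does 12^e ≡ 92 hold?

Baby-step giant-step with m = ceil(sqrt(136)) = 12.
Baby table (12^j mod 137 for j=0..11):
  0:1  1:12  2:7  3:84  4:49  5:40  6:69  7:6
  8:72  9:42  10:93  11:20
Giant step factor: 12^(-12) ≡ 4 (mod 137).
Scan 92·4^i mod 137 for i = 0, 1, …:
  i=0: 92   i=1: 94   i=2: 102   i=3: 134
  i=4: 125   i=5: 89   i=6: 82   i=7: 54
  i=8: 79   i=9: 42
Match at i=9, j=9: e = 9·12 + 9 = 117.

117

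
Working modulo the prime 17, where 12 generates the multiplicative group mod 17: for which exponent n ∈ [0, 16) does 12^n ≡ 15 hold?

14

Successive powers of 12 modulo 17:
  12^0=1  12^1=12  12^2=8  12^3=11  12^4=13  12^5=3
  12^6=2  12^7=7  12^8=16  12^9=5  12^10=9  12^11=6
  12^12=4  12^13=14  12^14=15
So 12^14 ≡ 15 (mod 17), giving n = 14.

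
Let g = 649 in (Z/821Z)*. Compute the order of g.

41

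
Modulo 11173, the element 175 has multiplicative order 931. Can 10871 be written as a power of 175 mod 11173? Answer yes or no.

no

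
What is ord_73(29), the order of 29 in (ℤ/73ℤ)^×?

72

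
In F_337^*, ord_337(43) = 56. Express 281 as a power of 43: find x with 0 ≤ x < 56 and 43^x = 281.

5

Successive powers of 43 modulo 337:
  43^0=1  43^1=43  43^2=164  43^3=312  43^4=273  43^5=281
So 43^5 ≡ 281 (mod 337), giving x = 5.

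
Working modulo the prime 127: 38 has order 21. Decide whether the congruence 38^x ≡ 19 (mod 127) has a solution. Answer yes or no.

⟨38⟩ has order 21; its elements mod 127 are {1, 2, 4, 8, 16, 19, 25, 32, 38, 47, 50, 61, 64, 73, 76, 87, 94, 100, 107, 117, 122}.
19 is in this set.

yes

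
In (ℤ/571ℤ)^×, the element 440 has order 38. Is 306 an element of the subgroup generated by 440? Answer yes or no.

yes

306 ∈ ⟨440⟩ iff 306^38 ≡ 1 (mod 571), since |⟨440⟩| = 38.
306^38 mod 571 = 1.
Since 1 = 1, 306 lies in the subgroup.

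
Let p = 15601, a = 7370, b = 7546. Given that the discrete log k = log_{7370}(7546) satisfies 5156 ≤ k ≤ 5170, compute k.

Compute 7370^5156 mod 15601 = 14625, then multiply by 7370 repeatedly:
  7370^5156=14625  7370^5157=14542  7370^5158=11271  7370^5159=7546
Found 7546 at exponent 5159.

5159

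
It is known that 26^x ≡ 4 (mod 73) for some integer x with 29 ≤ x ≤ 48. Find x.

40

Compute 26^29 mod 73 = 44, then multiply by 26 repeatedly:
  26^29=44  26^30=49  26^31=33  26^32=55  26^33=43
  26^34=23  26^35=14  26^36=72  26^37=47  26^38=54
  26^39=17  26^40=4
Found 4 at exponent 40.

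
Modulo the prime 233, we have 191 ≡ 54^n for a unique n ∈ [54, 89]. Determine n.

89

Compute 54^54 mod 233 = 226, then multiply by 54 repeatedly:
  54^54=226  54^55=88  54^56=92  54^57=75  54^58=89
  54^59=146  54^60=195  54^61=45  54^62=100  54^63=41
  54^64=117  54^65=27  54^66=60  54^67=211  54^68=210
  54^69=156  54^70=36  54^71=80  54^72=126  54^73=47
  54^74=208  54^75=48  54^76=29  54^77=168  54^78=218
  54^79=122  54^80=64  54^81=194  54^82=224  54^83=213
  54^84=85  54^85=163  54^86=181  54^87=221  54^88=51
  54^89=191
Found 191 at exponent 89.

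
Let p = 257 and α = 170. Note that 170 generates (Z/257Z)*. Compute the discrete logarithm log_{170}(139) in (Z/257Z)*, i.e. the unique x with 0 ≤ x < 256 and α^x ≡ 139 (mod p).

154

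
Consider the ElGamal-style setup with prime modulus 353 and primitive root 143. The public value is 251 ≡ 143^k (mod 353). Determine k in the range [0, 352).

349

Baby-step giant-step with m = ceil(sqrt(352)) = 19.
Baby table (143^j mod 353 for j=0..18):
  0:1  1:143  2:328  3:308  4:272  5:66  6:260  7:115
  8:207  9:302  10:120  11:216  12:177  13:248  14:164  15:154
  16:136  17:33  18:130
Giant step factor: 143^(-19) ≡ 264 (mod 353).
Scan 251·264^i mod 353 for i = 0, 1, …:
  i=0: 251   i=1: 253   i=2: 75   i=3: 32
  i=4: 329   i=5: 18   i=6: 163   i=7: 319
  i=8: 202   i=9: 25     …   i=17: 82
  i=18: 115
Match at i=18, j=7: k = 18·19 + 7 = 349.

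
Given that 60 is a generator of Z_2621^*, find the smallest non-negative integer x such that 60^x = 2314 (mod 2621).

1824

Baby-step giant-step with m = ceil(sqrt(2620)) = 52.
Baby table (60^j mod 2621 for j=0..51):
  0:1  1:60  2:979  3:1078  4:1776  5:1720  6:981  7:1198
  8:1113  9:1255  10:1912  11:2017  12:454  13:1030  14:1517  15:1906
  16:1657  17:2443  18:2425  19:1345  20:2070  21:1013  22:497  23:989
  24:1678  25:1082  26:2016  27:394  28:51  29:439  30:130  31:2558
  32:1462  33:1227  34:232  35:815  36:1722  37:1101  38:535  39:648
  40:2186  41:110  42:1358  43:229  44:635  45:1406  46:488  47:449
  48:730  49:1864  50:1758  51:640
Giant step factor: 60^(-52) ≡ 2008 (mod 2621).
Scan 2314·2008^i mod 2621 for i = 0, 1, …:
  i=0: 2314   i=1: 2100   i=2: 2232   i=3: 2567
  i=4: 1650   i=5: 256   i=6: 332   i=7: 922
  i=8: 950   i=9: 2133     …   i=34: 2601
  i=35: 1776
Match at i=35, j=4: x = 35·52 + 4 = 1824.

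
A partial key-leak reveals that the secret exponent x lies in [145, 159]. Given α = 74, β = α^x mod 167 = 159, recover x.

145

Compute 74^145 mod 167 = 159, then multiply by 74 repeatedly:
  74^145=159
Found 159 at exponent 145.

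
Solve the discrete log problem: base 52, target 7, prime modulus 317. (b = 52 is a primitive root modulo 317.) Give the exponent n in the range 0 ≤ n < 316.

Baby-step giant-step with m = ceil(sqrt(316)) = 18.
Baby table (52^j mod 317 for j=0..17):
  0:1  1:52  2:168  3:177  4:11  5:255  6:263  7:45
  8:121  9:269  10:40  11:178  12:63  13:106  14:123  15:56
  16:59  17:215
Giant step factor: 52^(-18) ≡ 138 (mod 317).
Scan 7·138^i mod 317 for i = 0, 1, …:
  i=0: 7   i=1: 15   i=2: 168
Match at i=2, j=2: n = 2·18 + 2 = 38.

38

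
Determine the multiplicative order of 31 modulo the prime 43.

21

The order of 31 must divide p − 1 = 42 = 2 · 3 · 7.
Divisors: 1, 2, 3, 6, 7, 14, 21, 42.
Check each in increasing order: 31^1 ≡ 31;  31^2 ≡ 15;  31^3 ≡ 35;  31^6 ≡ 21;  31^7 ≡ 6;  31^14 ≡ 36;  31^21 ≡ 1.
Smallest exponent giving 1 is 21.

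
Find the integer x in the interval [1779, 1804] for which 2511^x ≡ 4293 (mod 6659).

Compute 2511^1779 mod 6659 = 434, then multiply by 2511 repeatedly:
  2511^1779=434  2511^1780=4357  2511^1781=6349  2511^1782=693  2511^1783=2124
  2511^1784=6164  2511^1785=2288  2511^1786=5110  2511^1787=5976  2511^1788=3009
  2511^1789=4293
Found 4293 at exponent 1789.

1789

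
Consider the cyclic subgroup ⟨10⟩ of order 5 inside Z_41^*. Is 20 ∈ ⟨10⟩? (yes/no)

no

⟨10⟩ has order 5; its elements mod 41 are {1, 10, 16, 18, 37}.
20 is not in this set.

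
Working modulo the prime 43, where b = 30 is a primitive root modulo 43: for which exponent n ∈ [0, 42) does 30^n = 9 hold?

Successive powers of 30 modulo 43:
  30^0=1  30^1=30  30^2=40  30^3=39  30^4=9
So 30^4 ≡ 9 (mod 43), giving n = 4.

4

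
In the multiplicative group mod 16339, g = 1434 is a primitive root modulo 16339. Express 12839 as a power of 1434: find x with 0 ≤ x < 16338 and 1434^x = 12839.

11834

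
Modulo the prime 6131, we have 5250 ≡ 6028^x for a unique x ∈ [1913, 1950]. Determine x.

1935

Compute 6028^1913 mod 6131 = 3186, then multiply by 6028 repeatedly:
  6028^1913=3186  6028^1914=2916  6028^1915=71  6028^1916=4949  6028^1917=5257
  6028^1918=4188  6028^1919=3937  6028^1920=5266  6028^1921=3261  6028^1922=1322
  6028^1923=4847  6028^1924=3501  6028^1925=1126  6028^1926=511  6028^1927=2546
  6028^1928=1395  6028^1929=3459  6028^1930=5452  6028^1931=2496  6028^1932=414
  6028^1933=275  6028^1934=2330  6028^1935=5250
Found 5250 at exponent 1935.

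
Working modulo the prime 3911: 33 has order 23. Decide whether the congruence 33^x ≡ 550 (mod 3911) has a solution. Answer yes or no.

no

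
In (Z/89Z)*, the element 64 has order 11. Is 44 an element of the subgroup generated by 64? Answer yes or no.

no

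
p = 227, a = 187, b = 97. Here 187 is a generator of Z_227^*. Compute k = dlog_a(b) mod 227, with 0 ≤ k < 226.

94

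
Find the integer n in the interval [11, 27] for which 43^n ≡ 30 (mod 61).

23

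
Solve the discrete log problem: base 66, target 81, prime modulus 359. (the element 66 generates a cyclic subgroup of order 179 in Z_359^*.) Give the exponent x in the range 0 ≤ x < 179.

113

Baby-step giant-step with m = ceil(sqrt(179)) = 14.
Baby table (66^j mod 359 for j=0..13):
  0:1  1:66  2:48  3:296  4:150  5:207  6:20  7:243
  8:242  9:176  10:128  11:191  12:41  13:193
Giant step factor: 66^(-14) ≡ 276 (mod 359).
Scan 81·276^i mod 359 for i = 0, 1, …:
  i=0: 81   i=1: 98   i=2: 123   i=3: 202
  i=4: 107   i=5: 94   i=6: 96   i=7: 289
  i=8: 66
Match at i=8, j=1: x = 8·14 + 1 = 113.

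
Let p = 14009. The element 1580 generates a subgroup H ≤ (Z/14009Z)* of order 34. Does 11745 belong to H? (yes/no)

no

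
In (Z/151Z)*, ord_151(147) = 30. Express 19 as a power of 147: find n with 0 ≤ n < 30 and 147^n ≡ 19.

Successive powers of 147 modulo 151:
  147^0=1  147^1=147  147^2=16  147^3=87  147^4=105  147^5=33
  147^6=19
So 147^6 ≡ 19 (mod 151), giving n = 6.

6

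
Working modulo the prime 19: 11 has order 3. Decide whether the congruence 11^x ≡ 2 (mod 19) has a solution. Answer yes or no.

no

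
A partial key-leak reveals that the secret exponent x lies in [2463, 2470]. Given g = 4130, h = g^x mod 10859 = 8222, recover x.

Compute 4130^2463 mod 10859 = 3067, then multiply by 4130 repeatedly:
  4130^2463=3067  4130^2464=5116  4130^2465=8325  4130^2466=2656  4130^2467=1690
  4130^2468=8222
Found 8222 at exponent 2468.

2468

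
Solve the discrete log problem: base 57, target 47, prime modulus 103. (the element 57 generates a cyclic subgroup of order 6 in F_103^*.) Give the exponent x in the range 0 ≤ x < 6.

5

Successive powers of 57 modulo 103:
  57^0=1  57^1=57  57^2=56  57^3=102  57^4=46  57^5=47
So 57^5 ≡ 47 (mod 103), giving x = 5.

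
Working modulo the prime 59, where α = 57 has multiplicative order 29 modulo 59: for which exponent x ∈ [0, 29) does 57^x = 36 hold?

15

Successive powers of 57 modulo 59:
  57^0=1  57^1=57  57^2=4  57^3=51  57^4=16  57^5=27
  57^6=5  57^7=49  57^8=20  57^9=19  57^10=21  57^11=17
  57^12=25  57^13=9  57^14=41  57^15=36
So 57^15 ≡ 36 (mod 59), giving x = 15.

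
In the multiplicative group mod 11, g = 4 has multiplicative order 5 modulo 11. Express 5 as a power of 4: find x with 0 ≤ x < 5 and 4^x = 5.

Successive powers of 4 modulo 11:
  4^0=1  4^1=4  4^2=5
So 4^2 ≡ 5 (mod 11), giving x = 2.

2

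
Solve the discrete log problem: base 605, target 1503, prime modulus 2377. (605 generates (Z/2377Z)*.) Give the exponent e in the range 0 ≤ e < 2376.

831

Baby-step giant-step with m = ceil(sqrt(2376)) = 49.
Baby table (605^j mod 2377 for j=0..48):
  0:1  1:605  2:2344  3:1428  4:1089  5:416  6:2095  7:534
  8:2175  9:1394  10:1912  11:1538  12:1083  13:1540  14:2293  15:1474
  16:395  17:1275  18:1227  19:711  20:2295  21:307  22:329  23:1754
  24:1028  25:1543  26:1731  27:1375  28:2302  29:2165  30:98  31:2242
  32:1520  33:2078  34:2134  35:359  36:888  37:38  38:1597  39:1123
  40:1970  41:973  42:1546  43:1169  44:1276  45:1832  46:678  47:1346
  48:1396
Giant step factor: 605^(-49) ≡ 1155 (mod 2377).
Scan 1503·1155^i mod 2377 for i = 0, 1, …:
  i=0: 1503   i=1: 755   i=2: 2043   i=3: 1681
  i=4: 1923   i=5: 947   i=6: 365   i=7: 846
  i=8: 183   i=9: 2189     …   i=15: 2053
  i=16: 1346
Match at i=16, j=47: e = 16·49 + 47 = 831.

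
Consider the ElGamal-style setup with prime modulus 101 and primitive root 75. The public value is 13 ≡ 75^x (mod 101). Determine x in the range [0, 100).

98

Baby-step giant-step with m = ceil(sqrt(100)) = 10.
Baby table (75^j mod 101 for j=0..9):
  0:1  1:75  2:70  3:99  4:52  5:62  6:4  7:98
  8:78  9:93
Giant step factor: 75^(-10) ≡ 17 (mod 101).
Scan 13·17^i mod 101 for i = 0, 1, …:
  i=0: 13   i=1: 19   i=2: 20   i=3: 37
  i=4: 23   i=5: 88   i=6: 82   i=7: 81
  i=8: 64   i=9: 78
Match at i=9, j=8: x = 9·10 + 8 = 98.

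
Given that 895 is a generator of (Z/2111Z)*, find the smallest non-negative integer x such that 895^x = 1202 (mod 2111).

172

Baby-step giant-step with m = ceil(sqrt(2110)) = 46.
Baby table (895^j mod 2111 for j=0..45):
  0:1  1:895  2:956  3:665  4:1984  5:329  6:1026  7:2096
  8:1352  9:437  10:580  11:1905  12:1398  13:1498  14:225  15:830
  16:1889  17:1855  18:979  19:140  20:751  21:847  22:216  23:1219
  24:1729  25:92  26:11  27:1401  28:2072  29:982  30:714  31:1508
  32:731  33:1946  34:95  35:585  36:47  37:1956  38:601  39:1701
  40:364  41:686  42:1780  43:1406  44:214  45:1540
Giant step factor: 895^(-46) ≡ 1788 (mod 2111).
Scan 1202·1788^i mod 2111 for i = 0, 1, …:
  i=0: 1202   i=1: 178   i=2: 1614   i=3: 95
Match at i=3, j=34: x = 3·46 + 34 = 172.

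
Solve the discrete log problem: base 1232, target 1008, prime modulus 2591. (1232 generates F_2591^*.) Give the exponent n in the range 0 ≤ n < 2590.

1591

Baby-step giant-step with m = ceil(sqrt(2590)) = 51.
Baby table (1232^j mod 2591 for j=0..50):
  0:1  1:1232  2:2089  3:785  4:677  5:2353  6:2158  7:290
  8:2313  9:2107  10:2233  11:2005  12:937  13:1389  14:1188  15:2292
  16:2145  17:2411  18:1066  19:2266  20:1205  21:2508  22:1384  23:210
  24:2211  25:811  26:1617  27:2256  28:1840  29:2346  30:1307  31:1213
  32:2000  33:2550  34:1308  35:2445  36:1498  37:744  38:1985  39:2207
  40:1065  41:1034  42:1707  43:1723  44:707  45:448  46:53  47:521
  48:1895  49:149  50:2198
Giant step factor: 1232^(-51) ≡ 1740 (mod 2591).
Scan 1008·1740^i mod 2591 for i = 0, 1, …:
  i=0: 1008   i=1: 2404   i=2: 1086   i=3: 801
  i=4: 2373   i=5: 1557   i=6: 1585   i=7: 1076
  i=8: 1538   i=9: 2208     …   i=30: 2290
  i=31: 2233
Match at i=31, j=10: n = 31·51 + 10 = 1591.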